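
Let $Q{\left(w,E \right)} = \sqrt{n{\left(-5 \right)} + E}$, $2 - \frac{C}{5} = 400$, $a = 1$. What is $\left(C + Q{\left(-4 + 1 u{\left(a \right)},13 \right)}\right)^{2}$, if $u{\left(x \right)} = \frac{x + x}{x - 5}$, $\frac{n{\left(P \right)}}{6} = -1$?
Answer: $\left(1990 - \sqrt{7}\right)^{2} \approx 3.9496 \cdot 10^{6}$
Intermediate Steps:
$n{\left(P \right)} = -6$ ($n{\left(P \right)} = 6 \left(-1\right) = -6$)
$u{\left(x \right)} = \frac{2 x}{-5 + x}$
$C = -1990$ ($C = 10 - 2000 = -1990$)
$Q{\left(w,E \right)} = \sqrt{-6 + E}$
$\left(C + Q{\left(-4 + 1 u{\left(a \right)},13 \right)}\right)^{2} = \left(-1990 + \sqrt{-6 + 13}\right)^{2} = \left(-1990 + \sqrt{7}\right)^{2}$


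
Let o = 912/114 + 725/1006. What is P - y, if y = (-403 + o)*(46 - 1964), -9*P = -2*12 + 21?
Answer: -1141147162/1509 ≈ -7.5623e+5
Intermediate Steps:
P = ⅓ (P = -(-2*12 + 21)/9 = -(-24 + 21)/9 = -⅑*(-3) = ⅓ ≈ 0.33333)
o = 8773/1006 (o = 912*(1/114) + 725*(1/1006) = 8 + 725/1006 = 8773/1006 ≈ 8.7207)
y = 380382555/503 (y = (-403 + 8773/1006)*(46 - 1964) = -396645/1006*(-1918) = 380382555/503 ≈ 7.5623e+5)
P - y = ⅓ - 1*380382555/503 = ⅓ - 380382555/503 = -1141147162/1509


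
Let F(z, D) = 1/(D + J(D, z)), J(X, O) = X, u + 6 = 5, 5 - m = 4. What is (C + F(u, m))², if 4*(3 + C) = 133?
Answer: 15129/16 ≈ 945.56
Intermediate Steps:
m = 1 (m = 5 - 1*4 = 5 - 4 = 1)
u = -1 (u = -6 + 5 = -1)
C = 121/4 (C = -3 + (¼)*133 = -3 + 133/4 = 121/4 ≈ 30.250)
F(z, D) = 1/(2*D) (F(z, D) = 1/(D + D) = 1/(2*D))
(C + F(u, m))² = (121/4 + (½)/1)² = (121/4 + (½)*1)² = (121/4 + ½)² = (123/4)² = 15129/16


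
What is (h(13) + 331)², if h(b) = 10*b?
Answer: 212521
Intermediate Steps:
(h(13) + 331)² = (10*13 + 331)² = (130 + 331)² = 461² = 212521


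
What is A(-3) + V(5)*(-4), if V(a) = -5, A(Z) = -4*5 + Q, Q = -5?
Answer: -5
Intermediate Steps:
A(Z) = -25 (A(Z) = -4*5 - 5 = -20 - 5 = -25)
A(-3) + V(5)*(-4) = -25 - 5*(-4) = -25 + 20 = -5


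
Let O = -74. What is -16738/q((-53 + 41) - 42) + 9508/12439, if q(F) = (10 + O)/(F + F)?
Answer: -2810677693/99512 ≈ -28245.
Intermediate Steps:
q(F) = -32/F (q(F) = (10 - 74)/(F + F) = -64*1/(2*F) = -32/F)
-16738/q((-53 + 41) - 42) + 9508/12439 = -16738/((-32/((-53 + 41) - 42))) + 9508/12439 = -16738/((-32/(-12 - 42))) + 9508*(1/12439) = -16738/((-32/(-54))) + 9508/12439 = -16738/((-32*(-1/54))) + 9508/12439 = -16738/16/27 + 9508/12439 = -16738*27/16 + 9508/12439 = -225963/8 + 9508/12439 = -2810677693/99512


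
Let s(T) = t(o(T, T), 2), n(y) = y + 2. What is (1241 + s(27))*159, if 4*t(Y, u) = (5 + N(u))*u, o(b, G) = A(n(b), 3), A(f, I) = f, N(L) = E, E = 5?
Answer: 198114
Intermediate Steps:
N(L) = 5
n(y) = 2 + y
o(b, G) = 2 + b
t(Y, u) = 5*u/2 (t(Y, u) = ((5 + 5)*u)/4 = (10*u)/4 = 5*u/2)
s(T) = 5 (s(T) = (5/2)*2 = 5)
(1241 + s(27))*159 = (1241 + 5)*159 = 1246*159 = 198114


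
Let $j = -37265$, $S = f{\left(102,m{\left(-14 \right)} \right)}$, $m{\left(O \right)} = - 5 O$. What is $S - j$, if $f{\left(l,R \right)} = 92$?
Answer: $37357$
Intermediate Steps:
$S = 92$
$S - j = 92 - -37265 = 92 + 37265 = 37357$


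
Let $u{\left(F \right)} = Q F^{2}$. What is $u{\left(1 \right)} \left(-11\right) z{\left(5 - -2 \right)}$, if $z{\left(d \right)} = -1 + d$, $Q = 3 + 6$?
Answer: $-594$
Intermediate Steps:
$Q = 9$
$u{\left(F \right)} = 9 F^{2}$
$u{\left(1 \right)} \left(-11\right) z{\left(5 - -2 \right)} = 9 \cdot 1^{2} \left(-11\right) \left(-1 + \left(5 - -2\right)\right) = 9 \cdot 1 \left(-11\right) \left(-1 + \left(5 + 2\right)\right) = 9 \left(-11\right) \left(-1 + 7\right) = \left(-99\right) 6 = -594$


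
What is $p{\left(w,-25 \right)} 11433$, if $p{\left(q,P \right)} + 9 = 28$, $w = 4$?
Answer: $217227$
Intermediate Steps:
$p{\left(q,P \right)} = 19$ ($p{\left(q,P \right)} = -9 + 28 = 19$)
$p{\left(w,-25 \right)} 11433 = 19 \cdot 11433 = 217227$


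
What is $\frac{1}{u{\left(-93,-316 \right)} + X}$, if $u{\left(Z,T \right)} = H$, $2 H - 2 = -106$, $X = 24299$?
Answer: $\frac{1}{24247} \approx 4.1242 \cdot 10^{-5}$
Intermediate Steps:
$H = -52$ ($H = 1 + \frac{1}{2} \left(-106\right) = 1 - 53 = -52$)
$u{\left(Z,T \right)} = -52$
$\frac{1}{u{\left(-93,-316 \right)} + X} = \frac{1}{-52 + 24299} = \frac{1}{24247}$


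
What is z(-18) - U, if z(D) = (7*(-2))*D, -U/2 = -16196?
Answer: -32140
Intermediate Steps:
U = 32392 (U = -2*(-16196) = 32392)
z(D) = -14*D
z(-18) - U = -14*(-18) - 1*32392 = 252 - 32392 = -32140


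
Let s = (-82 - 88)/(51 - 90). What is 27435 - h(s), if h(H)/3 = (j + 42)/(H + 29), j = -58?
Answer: 35694807/1301 ≈ 27436.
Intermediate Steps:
s = 170/39 (s = -170/(-39) = -170*(-1/39) = 170/39 ≈ 4.3590)
h(H) = -48/(29 + H) (h(H) = 3*((-58 + 42)/(H + 29)) = 3*(-16/(29 + H)) = -48/(29 + H))
27435 - h(s) = 27435 - (-48)/(29 + 170/39) = 27435 - (-48)/1301/39 = 27435 - (-48)*39/1301 = 27435 - 1*(-1872/1301) = 27435 + 1872/1301 = 35694807/1301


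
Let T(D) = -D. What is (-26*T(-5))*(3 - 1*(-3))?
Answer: -780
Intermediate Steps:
(-26*T(-5))*(3 - 1*(-3)) = (-26*(-1*(-5)))*(3 - 1*(-3)) = (-130)*(3 + 3) = -26*5*6 = -130*6 = -780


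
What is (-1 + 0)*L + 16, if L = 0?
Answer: 16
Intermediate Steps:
(-1 + 0)*L + 16 = (-1 + 0)*0 + 16 = -1*0 + 16 = 0 + 16 = 16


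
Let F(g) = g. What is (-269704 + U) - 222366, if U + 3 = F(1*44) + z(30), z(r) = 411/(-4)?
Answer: -1968527/4 ≈ -4.9213e+5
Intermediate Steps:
z(r) = -411/4 (z(r) = 411*(-¼) = -411/4)
U = -247/4 (U = -3 + (1*44 - 411/4) = -3 + (44 - 411/4) = -3 - 235/4 = -247/4 ≈ -61.750)
(-269704 + U) - 222366 = (-269704 - 247/4) - 222366 = -1079063/4 - 222366 = -1968527/4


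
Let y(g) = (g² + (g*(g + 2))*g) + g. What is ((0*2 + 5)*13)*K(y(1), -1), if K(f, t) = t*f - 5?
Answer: -650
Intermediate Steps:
y(g) = g + g² + g²*(2 + g) (y(g) = (g² + (g*(2 + g))*g) + g = (g² + g²*(2 + g)) + g = g + g² + g²*(2 + g))
K(f, t) = -5 + f*t (K(f, t) = f*t - 5 = -5 + f*t)
((0*2 + 5)*13)*K(y(1), -1) = ((0*2 + 5)*13)*(-5 + (1*(1 + 1² + 3*1))*(-1)) = ((0 + 5)*13)*(-5 + (1*(1 + 1 + 3))*(-1)) = (5*13)*(-5 + (1*5)*(-1)) = 65*(-5 + 5*(-1)) = 65*(-5 - 5) = 65*(-10) = -650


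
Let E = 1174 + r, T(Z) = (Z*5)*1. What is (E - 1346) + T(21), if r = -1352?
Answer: -1419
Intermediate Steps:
T(Z) = 5*Z (T(Z) = (5*Z)*1 = 5*Z)
E = -178 (E = 1174 - 1352 = -178)
(E - 1346) + T(21) = (-178 - 1346) + 5*21 = -1524 + 105 = -1419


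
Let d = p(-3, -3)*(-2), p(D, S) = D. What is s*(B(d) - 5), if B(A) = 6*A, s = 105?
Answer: 3255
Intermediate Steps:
d = 6 (d = -3*(-2) = 6)
s*(B(d) - 5) = 105*(6*6 - 5) = 105*(36 - 5) = 105*31 = 3255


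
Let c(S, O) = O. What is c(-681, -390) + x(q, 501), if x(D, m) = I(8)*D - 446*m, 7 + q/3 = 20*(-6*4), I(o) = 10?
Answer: -238446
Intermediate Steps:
q = -1461 (q = -21 + 3*(20*(-6*4)) = -21 + 3*(20*(-24)) = -21 + 3*(-480) = -21 - 1440 = -1461)
x(D, m) = -446*m + 10*D (x(D, m) = 10*D - 446*m = -446*m + 10*D)
c(-681, -390) + x(q, 501) = -390 + (-446*501 + 10*(-1461)) = -390 + (-223446 - 14610) = -390 - 238056 = -238446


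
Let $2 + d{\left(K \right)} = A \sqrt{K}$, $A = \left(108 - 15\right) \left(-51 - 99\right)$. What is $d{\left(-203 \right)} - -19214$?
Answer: $19212 - 13950 i \sqrt{203} \approx 19212.0 - 1.9876 \cdot 10^{5} i$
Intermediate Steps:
$A = -13950$ ($A = 93 \left(-150\right) = -13950$)
$d{\left(K \right)} = -2 - 13950 \sqrt{K}$
$d{\left(-203 \right)} - -19214 = \left(-2 - 13950 \sqrt{-203}\right) - -19214 = \left(-2 - 13950 i \sqrt{203}\right) + 19214 = 19212 - 13950 i \sqrt{203}$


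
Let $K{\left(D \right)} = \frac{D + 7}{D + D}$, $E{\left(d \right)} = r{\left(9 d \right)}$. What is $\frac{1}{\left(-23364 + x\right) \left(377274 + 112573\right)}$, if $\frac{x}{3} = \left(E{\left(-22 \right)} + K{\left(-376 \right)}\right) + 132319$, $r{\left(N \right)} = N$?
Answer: $\frac{752}{137400298007685} \approx 5.4731 \cdot 10^{-12}$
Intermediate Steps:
$E{\left(d \right)} = 9 d$
$K{\left(D \right)} = \frac{7 + D}{2 D}$
$x = \frac{298066083}{752}$ ($x = 3 \left(\left(9 \left(-22\right) + \frac{7 - 376}{2 \left(-376\right)}\right) + 132319\right) = 3 \left(\left(-198 + \frac{1}{2} \left(- \frac{1}{376}\right) \left(-369\right)\right) + 132319\right) = 3 \left(\left(-198 + \frac{369}{752}\right) + 132319\right) = 3 \left(- \frac{148527}{752} + 132319\right) = 3 \cdot \frac{99355361}{752} = \frac{298066083}{752} \approx 3.9636 \cdot 10^{5}$)
$\frac{1}{\left(-23364 + x\right) \left(377274 + 112573\right)} = \frac{1}{\left(-23364 + \frac{298066083}{752}\right) \left(377274 + 112573\right)} = \frac{1}{\frac{280496355}{752} \cdot 489847} = \frac{1}{\frac{137400298007685}{752}} = \frac{752}{137400298007685}$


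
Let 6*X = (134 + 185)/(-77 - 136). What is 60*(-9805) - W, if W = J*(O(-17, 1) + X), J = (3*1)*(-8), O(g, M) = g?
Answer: -125396080/213 ≈ -5.8871e+5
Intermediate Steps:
J = -24 (J = 3*(-8) = -24)
X = -319/1278 (X = ((134 + 185)/(-77 - 136))/6 = (319/(-213))/6 = (319*(-1/213))/6 = (1/6)*(-319/213) = -319/1278 ≈ -0.24961)
W = 88180/213 (W = -24*(-17 - 319/1278) = -24*(-22045/1278) = 88180/213 ≈ 413.99)
60*(-9805) - W = 60*(-9805) - 1*88180/213 = -588300 - 88180/213 = -125396080/213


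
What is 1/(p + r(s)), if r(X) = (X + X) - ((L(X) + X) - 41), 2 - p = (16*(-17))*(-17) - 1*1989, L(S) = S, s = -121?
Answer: -1/2592 ≈ -0.00038580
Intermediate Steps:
p = -2633 (p = 2 - ((16*(-17))*(-17) - 1*1989) = 2 - (-272*(-17) - 1989) = 2 - (4624 - 1989) = 2 - 1*2635 = 2 - 2635 = -2633)
r(X) = 41 (r(X) = (X + X) - ((X + X) - 41) = 2*X - (2*X - 41) = 2*X - (-41 + 2*X) = 2*X + (41 - 2*X) = 41)
1/(p + r(s)) = 1/(-2633 + 41) = 1/(-2592) = -1/2592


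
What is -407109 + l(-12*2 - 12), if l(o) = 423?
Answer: -406686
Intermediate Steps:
-407109 + l(-12*2 - 12) = -407109 + 423 = -406686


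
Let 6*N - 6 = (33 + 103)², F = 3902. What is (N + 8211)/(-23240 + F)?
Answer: -16942/29007 ≈ -0.58407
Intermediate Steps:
N = 9251/3 (N = 1 + (33 + 103)²/6 = 1 + (⅙)*136² = 1 + (⅙)*18496 = 1 + 9248/3 = 9251/3 ≈ 3083.7)
(N + 8211)/(-23240 + F) = (9251/3 + 8211)/(-23240 + 3902) = (33884/3)/(-19338) = (33884/3)*(-1/19338) = -16942/29007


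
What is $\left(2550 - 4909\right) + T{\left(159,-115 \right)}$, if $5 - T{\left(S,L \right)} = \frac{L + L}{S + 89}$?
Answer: $- \frac{291781}{124} \approx -2353.1$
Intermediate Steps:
$T{\left(S,L \right)} = 5 - \frac{2 L}{89 + S}$ ($T{\left(S,L \right)} = 5 - \frac{L + L}{S + 89} = 5 - \frac{2 L}{89 + S}$)
$\left(2550 - 4909\right) + T{\left(159,-115 \right)} = \left(2550 - 4909\right) + \frac{445 - -230 + 5 \cdot 159}{89 + 159} = -2359 + \frac{445 + 230 + 795}{248} = -2359 + \frac{1}{248} \cdot 1470 = -2359 + \frac{735}{124} = - \frac{291781}{124}$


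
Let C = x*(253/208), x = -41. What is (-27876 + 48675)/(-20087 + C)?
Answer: -4326192/4188469 ≈ -1.0329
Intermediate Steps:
C = -10373/208 ≈ -49.870
(-27876 + 48675)/(-20087 + C) = (-27876 + 48675)/(-20087 - 10373/208) = 20799/(-4188469/208) = 20799*(-208/4188469) = -4326192/4188469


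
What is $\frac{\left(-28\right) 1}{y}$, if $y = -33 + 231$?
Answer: $- \frac{14}{99} \approx -0.14141$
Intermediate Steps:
$y = 198$
$\frac{\left(-28\right) 1}{y} = \frac{\left(-28\right) 1}{198} = \left(-28\right) \frac{1}{198} = - \frac{14}{99}$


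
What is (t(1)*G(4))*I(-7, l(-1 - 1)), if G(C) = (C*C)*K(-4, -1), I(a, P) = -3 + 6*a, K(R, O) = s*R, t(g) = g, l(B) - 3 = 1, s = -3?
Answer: -8640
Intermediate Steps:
l(B) = 4 (l(B) = 3 + 1 = 4)
K(R, O) = -3*R
G(C) = 12*C² (G(C) = (C*C)*(-3*(-4)) = C²*12 = 12*C²)
(t(1)*G(4))*I(-7, l(-1 - 1)) = (1*(12*4²))*(-3 + 6*(-7)) = (1*(12*16))*(-3 - 42) = (1*192)*(-45) = 192*(-45) = -8640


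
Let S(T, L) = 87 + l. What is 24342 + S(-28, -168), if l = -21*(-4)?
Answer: 24513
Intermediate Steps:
l = 84
S(T, L) = 171 (S(T, L) = 87 + 84 = 171)
24342 + S(-28, -168) = 24342 + 171 = 24513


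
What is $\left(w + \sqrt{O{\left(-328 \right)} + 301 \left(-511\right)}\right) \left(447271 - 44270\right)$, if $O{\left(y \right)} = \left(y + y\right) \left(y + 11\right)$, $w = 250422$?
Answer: $100920316422 + 403001 \sqrt{54141} \approx 1.0101 \cdot 10^{11}$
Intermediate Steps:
$O{\left(y \right)} = 2 y \left(11 + y\right)$
$\left(w + \sqrt{O{\left(-328 \right)} + 301 \left(-511\right)}\right) \left(447271 - 44270\right) = \left(250422 + \sqrt{2 \left(-328\right) \left(11 - 328\right) + 301 \left(-511\right)}\right) \left(447271 - 44270\right) = \left(250422 + \sqrt{2 \left(-328\right) \left(-317\right) - 153811}\right) 403001 = \left(250422 + \sqrt{207952 - 153811}\right) 403001 = \left(250422 + \sqrt{54141}\right) 403001 = 100920316422 + 403001 \sqrt{54141}$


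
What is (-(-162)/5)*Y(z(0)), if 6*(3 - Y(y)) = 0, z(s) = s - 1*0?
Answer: 486/5 ≈ 97.200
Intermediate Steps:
z(s) = s (z(s) = s + 0 = s)
Y(y) = 3 (Y(y) = 3 - ⅙*0 = 3 + 0 = 3)
(-(-162)/5)*Y(z(0)) = -(-162)/5*3 = -18*(-9/5)*3 = (162/5)*3 = 486/5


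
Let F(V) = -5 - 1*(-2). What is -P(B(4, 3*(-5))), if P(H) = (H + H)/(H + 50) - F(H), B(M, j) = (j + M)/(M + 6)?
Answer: -1445/489 ≈ -2.9550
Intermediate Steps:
F(V) = -3 (F(V) = -5 + 2 = -3)
B(M, j) = (M + j)/(6 + M)
P(H) = 3 + 2*H/(50 + H) (P(H) = (H + H)/(H + 50) - 1*(-3) = (2*H)/(50 + H) + 3 = 2*H/(50 + H) + 3 = 3 + 2*H/(50 + H))
-P(B(4, 3*(-5))) = -5*(30 + (4 + 3*(-5))/(6 + 4))/(50 + (4 + 3*(-5))/(6 + 4)) = -5*(30 + (4 - 15)/10)/(50 + (4 - 15)/10) = -5*(30 + (1/10)*(-11))/(50 + (1/10)*(-11)) = -5*(30 - 11/10)/(50 - 11/10) = -5*289/(489/10*10) = -5*10*289/(489*10) = -1*1445/489 = -1445/489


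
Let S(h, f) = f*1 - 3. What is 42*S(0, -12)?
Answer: -630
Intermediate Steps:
S(h, f) = -3 + f (S(h, f) = f - 3 = -3 + f)
42*S(0, -12) = 42*(-3 - 12) = 42*(-15) = -630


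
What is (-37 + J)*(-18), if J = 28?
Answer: 162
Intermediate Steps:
(-37 + J)*(-18) = (-37 + 28)*(-18) = -9*(-18) = 162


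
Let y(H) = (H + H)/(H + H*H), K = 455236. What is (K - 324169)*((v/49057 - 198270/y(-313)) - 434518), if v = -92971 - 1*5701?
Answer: 196079200489561014/49057 ≈ 3.9970e+12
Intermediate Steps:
v = -98672 (v = -92971 - 5701 = -98672)
y(H) = 2*H/(H + H²) (y(H) = (2*H)/(H + H²) = 2*H/(H + H²))
(K - 324169)*((v/49057 - 198270/y(-313)) - 434518) = (455236 - 324169)*((-98672/49057 - 198270/(2/(1 - 313))) - 434518) = 131067*((-98672*1/49057 - 198270/(2/(-312))) - 434518) = 131067*((-98672/49057 - 198270/(2*(-1/312))) - 434518) = 131067*((-98672/49057 - 198270/(-1/156)) - 434518) = 131067*((-98672/49057 - 198270*(-156)) - 434518) = 131067*((-98672/49057 + 30930120) - 434518) = 131067*(1517338798168/49057 - 434518) = 131067*(1496022648642/49057) = 196079200489561014/49057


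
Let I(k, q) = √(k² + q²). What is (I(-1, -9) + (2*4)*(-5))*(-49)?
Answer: 1960 - 49*√82 ≈ 1516.3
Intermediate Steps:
(I(-1, -9) + (2*4)*(-5))*(-49) = (√((-1)² + (-9)²) + (2*4)*(-5))*(-49) = (√(1 + 81) + 8*(-5))*(-49) = (√82 - 40)*(-49) = (-40 + √82)*(-49) = 1960 - 49*√82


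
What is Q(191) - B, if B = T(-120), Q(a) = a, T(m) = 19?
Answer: 172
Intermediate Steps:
B = 19
Q(191) - B = 191 - 1*19 = 191 - 19 = 172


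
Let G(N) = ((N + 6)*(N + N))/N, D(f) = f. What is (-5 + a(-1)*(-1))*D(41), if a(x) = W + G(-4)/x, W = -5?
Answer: 164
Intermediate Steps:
G(N) = 12 + 2*N (G(N) = ((6 + N)*(2*N))/N = (2*N*(6 + N))/N = 12 + 2*N)
a(x) = -5 + 4/x (a(x) = -5 + (12 + 2*(-4))/x = -5 + (12 - 8)/x = -5 + 4/x)
(-5 + a(-1)*(-1))*D(41) = (-5 + (-5 + 4/(-1))*(-1))*41 = (-5 + (-5 + 4*(-1))*(-1))*41 = (-5 + (-5 - 4)*(-1))*41 = (-5 - 9*(-1))*41 = (-5 + 9)*41 = 4*41 = 164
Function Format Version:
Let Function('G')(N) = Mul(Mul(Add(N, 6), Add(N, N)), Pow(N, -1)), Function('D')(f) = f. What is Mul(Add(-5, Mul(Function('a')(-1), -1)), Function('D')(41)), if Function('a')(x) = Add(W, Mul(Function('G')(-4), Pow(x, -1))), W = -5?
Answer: 164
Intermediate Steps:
Function('G')(N) = Add(12, Mul(2, N)) (Function('G')(N) = Mul(Mul(Add(6, N), Mul(2, N)), Pow(N, -1)) = Mul(Mul(2, N, Add(6, N)), Pow(N, -1)) = Add(12, Mul(2, N)))
Function('a')(x) = Add(-5, Mul(4, Pow(x, -1))) (Function('a')(x) = Add(-5, Mul(Add(12, Mul(2, -4)), Pow(x, -1))) = Add(-5, Mul(Add(12, -8), Pow(x, -1))) = Add(-5, Mul(4, Pow(x, -1))))
Mul(Add(-5, Mul(Function('a')(-1), -1)), Function('D')(41)) = Mul(Add(-5, Mul(Add(-5, Mul(4, Pow(-1, -1))), -1)), 41) = Mul(Add(-5, Mul(Add(-5, Mul(4, -1)), -1)), 41) = Mul(Add(-5, Mul(Add(-5, -4), -1)), 41) = Mul(Add(-5, Mul(-9, -1)), 41) = Mul(Add(-5, 9), 41) = Mul(4, 41) = 164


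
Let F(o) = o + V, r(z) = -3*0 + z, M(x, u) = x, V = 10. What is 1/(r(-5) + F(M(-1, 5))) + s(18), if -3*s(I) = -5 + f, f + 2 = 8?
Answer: -1/12 ≈ -0.083333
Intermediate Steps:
f = 6 (f = -2 + 8 = 6)
r(z) = z (r(z) = 0 + z = z)
F(o) = 10 + o (F(o) = o + 10 = 10 + o)
s(I) = -1/3 (s(I) = -(-5 + 6)/3 = -1/3*1 = -1/3)
1/(r(-5) + F(M(-1, 5))) + s(18) = 1/(-5 + (10 - 1)) - 1/3 = 1/(-5 + 9) - 1/3 = 1/4 - 1/3 = -1/12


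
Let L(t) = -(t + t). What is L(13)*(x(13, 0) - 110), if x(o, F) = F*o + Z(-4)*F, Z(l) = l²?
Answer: 2860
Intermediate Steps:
x(o, F) = 16*F + F*o (x(o, F) = F*o + (-4)²*F = F*o + 16*F = 16*F + F*o)
L(t) = -2*t
L(13)*(x(13, 0) - 110) = (-2*13)*(0*(16 + 13) - 110) = -26*(0*29 - 110) = -26*(0 - 110) = -26*(-110) = 2860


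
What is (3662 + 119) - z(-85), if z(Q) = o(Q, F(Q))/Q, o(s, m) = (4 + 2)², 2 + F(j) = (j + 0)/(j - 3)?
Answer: 321421/85 ≈ 3781.4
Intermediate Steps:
F(j) = -2 + j/(-3 + j) (F(j) = -2 + (j + 0)/(j - 3) = -2 + j/(-3 + j))
o(s, m) = 36 (o(s, m) = 6² = 36)
z(Q) = 36/Q
(3662 + 119) - z(-85) = (3662 + 119) - 36/(-85) = 3781 - 36*(-1)/85 = 3781 - 1*(-36/85) = 3781 + 36/85 = 321421/85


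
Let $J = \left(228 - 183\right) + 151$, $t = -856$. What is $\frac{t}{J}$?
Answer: $- \frac{214}{49} \approx -4.3673$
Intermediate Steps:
$J = 196$ ($J = 45 + 151 = 196$)
$\frac{t}{J} = - \frac{856}{196} = \left(-856\right) \frac{1}{196} = - \frac{214}{49}$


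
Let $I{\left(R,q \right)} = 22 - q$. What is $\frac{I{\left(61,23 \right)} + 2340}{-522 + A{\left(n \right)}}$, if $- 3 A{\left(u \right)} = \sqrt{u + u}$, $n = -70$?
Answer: $- \frac{5494311}{1226248} + \frac{7017 i \sqrt{35}}{1226248} \approx -4.4806 + 0.033854 i$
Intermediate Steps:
$A{\left(u \right)} = - \frac{\sqrt{2} \sqrt{u}}{3}$ ($A{\left(u \right)} = - \frac{\sqrt{u + u}}{3} = - \frac{\sqrt{2 u}}{3} = - \frac{\sqrt{2} \sqrt{u}}{3}$)
$\frac{I{\left(61,23 \right)} + 2340}{-522 + A{\left(n \right)}} = \frac{\left(22 - 23\right) + 2340}{-522 - \frac{\sqrt{2} \sqrt{-70}}{3}} = \frac{\left(22 - 23\right) + 2340}{-522 - \frac{\sqrt{2} i \sqrt{70}}{3}} = \frac{-1 + 2340}{-522 - \frac{2 i \sqrt{35}}{3}} = \frac{2339}{-522 - \frac{2 i \sqrt{35}}{3}}$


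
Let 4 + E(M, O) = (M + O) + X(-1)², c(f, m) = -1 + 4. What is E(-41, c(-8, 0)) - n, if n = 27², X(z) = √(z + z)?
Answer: -773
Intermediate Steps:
X(z) = √2*√z (X(z) = √(2*z) = √2*√z)
c(f, m) = 3
E(M, O) = -6 + M + O (E(M, O) = -4 + ((M + O) + (√2*√(-1))²) = -4 + ((M + O) + (√2*I)²) = -4 + ((M + O) + (I*√2)²) = -4 + ((M + O) - 2) = -4 + (-2 + M + O) = -6 + M + O)
n = 729
E(-41, c(-8, 0)) - n = (-6 - 41 + 3) - 1*729 = -44 - 729 = -773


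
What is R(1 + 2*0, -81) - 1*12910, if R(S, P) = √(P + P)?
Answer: -12910 + 9*I*√2 ≈ -12910.0 + 12.728*I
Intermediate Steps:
R(S, P) = √2*√P (R(S, P) = √(2*P) = √2*√P)
R(1 + 2*0, -81) - 1*12910 = √2*√(-81) - 1*12910 = √2*(9*I) - 12910 = 9*I*√2 - 12910 = -12910 + 9*I*√2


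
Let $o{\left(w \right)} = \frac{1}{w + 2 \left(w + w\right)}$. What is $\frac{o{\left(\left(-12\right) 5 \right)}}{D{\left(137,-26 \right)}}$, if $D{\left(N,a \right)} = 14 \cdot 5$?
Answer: $- \frac{1}{21000} \approx -4.7619 \cdot 10^{-5}$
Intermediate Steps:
$D{\left(N,a \right)} = 70$
$o{\left(w \right)} = \frac{1}{5 w}$ ($o{\left(w \right)} = \frac{1}{w + 2 \cdot 2 w} = \frac{1}{w + 4 w} = \frac{1}{5 w}$)
$\frac{o{\left(\left(-12\right) 5 \right)}}{D{\left(137,-26 \right)}} = \frac{\frac{1}{5} \frac{1}{\left(-12\right) 5}}{70} = \frac{1}{5 \left(-60\right)} \frac{1}{70} = \frac{1}{5} \left(- \frac{1}{60}\right) \frac{1}{70} = \left(- \frac{1}{300}\right) \frac{1}{70} = - \frac{1}{21000}$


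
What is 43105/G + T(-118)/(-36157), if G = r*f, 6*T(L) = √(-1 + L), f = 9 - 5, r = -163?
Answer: -43105/652 - I*√119/216942 ≈ -66.112 - 5.0284e-5*I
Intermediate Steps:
f = 4
T(L) = √(-1 + L)/6
G = -652 (G = -163*4 = -652)
43105/G + T(-118)/(-36157) = 43105/(-652) + (√(-1 - 118)/6)/(-36157) = 43105*(-1/652) + (√(-119)/6)*(-1/36157) = -43105/652 + ((I*√119)/6)*(-1/36157) = -43105/652 + (I*√119/6)*(-1/36157) = -43105/652 - I*√119/216942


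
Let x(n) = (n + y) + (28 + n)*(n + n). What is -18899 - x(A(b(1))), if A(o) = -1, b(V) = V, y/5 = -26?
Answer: -18714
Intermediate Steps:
y = -130 (y = 5*(-26) = -130)
x(n) = -130 + n + 2*n*(28 + n) (x(n) = (n - 130) + (28 + n)*(n + n) = (-130 + n) + (28 + n)*(2*n) = (-130 + n) + 2*n*(28 + n) = -130 + n + 2*n*(28 + n))
-18899 - x(A(b(1))) = -18899 - (-130 + 2*(-1)² + 57*(-1)) = -18899 - (-130 + 2*1 - 57) = -18899 - (-130 + 2 - 57) = -18899 - 1*(-185) = -18899 + 185 = -18714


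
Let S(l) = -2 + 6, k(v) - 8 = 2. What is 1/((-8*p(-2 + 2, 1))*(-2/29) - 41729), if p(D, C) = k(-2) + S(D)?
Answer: -29/1209917 ≈ -2.3969e-5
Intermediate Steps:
k(v) = 10 (k(v) = 8 + 2 = 10)
S(l) = 4
p(D, C) = 14 (p(D, C) = 10 + 4 = 14)
1/((-8*p(-2 + 2, 1))*(-2/29) - 41729) = 1/((-8*14)*(-2/29) - 41729) = 1/(-(-224)/29 - 41729) = 1/(-112*(-2/29) - 41729) = 1/(224/29 - 41729) = 1/(-1209917/29) = -29/1209917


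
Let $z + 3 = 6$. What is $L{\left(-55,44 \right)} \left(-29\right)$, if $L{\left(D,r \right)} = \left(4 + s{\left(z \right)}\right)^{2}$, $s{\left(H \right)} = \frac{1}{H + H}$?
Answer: $- \frac{18125}{36} \approx -503.47$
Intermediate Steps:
$z = 3$ ($z = -3 + 6 = 3$)
$s{\left(H \right)} = \frac{1}{2 H}$
$L{\left(D,r \right)} = \frac{625}{36}$ ($L{\left(D,r \right)} = \left(4 + \frac{1}{2 \cdot 3}\right)^{2} = \left(4 + \frac{1}{2} \cdot \frac{1}{3}\right)^{2} = \left(4 + \frac{1}{6}\right)^{2} = \left(\frac{25}{6}\right)^{2} = \frac{625}{36}$)
$L{\left(-55,44 \right)} \left(-29\right) = \frac{625}{36} \left(-29\right) = - \frac{18125}{36}$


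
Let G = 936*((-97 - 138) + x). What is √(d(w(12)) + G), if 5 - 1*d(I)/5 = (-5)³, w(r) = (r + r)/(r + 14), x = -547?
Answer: I*√731302 ≈ 855.16*I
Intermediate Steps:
w(r) = 2*r/(14 + r) (w(r) = (2*r)/(14 + r) = 2*r/(14 + r))
G = -731952 (G = 936*((-97 - 138) - 547) = 936*(-235 - 547) = 936*(-782) = -731952)
d(I) = 650 (d(I) = 25 - 5*(-5)³ = 25 - 5*(-125) = 25 + 625 = 650)
√(d(w(12)) + G) = √(650 - 731952) = √(-731302) = I*√731302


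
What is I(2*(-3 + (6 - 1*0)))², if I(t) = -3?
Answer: 9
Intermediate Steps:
I(2*(-3 + (6 - 1*0)))² = (-3)² = 9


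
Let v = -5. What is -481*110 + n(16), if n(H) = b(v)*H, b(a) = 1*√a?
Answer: -52910 + 16*I*√5 ≈ -52910.0 + 35.777*I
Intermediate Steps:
b(a) = √a
n(H) = I*H*√5 (n(H) = √(-5)*H = (I*√5)*H = I*H*√5)
-481*110 + n(16) = -481*110 + I*16*√5 = -52910 + 16*I*√5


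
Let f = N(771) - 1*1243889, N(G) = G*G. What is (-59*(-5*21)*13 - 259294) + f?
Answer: -828207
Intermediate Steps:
N(G) = G**2
f = -649448 (f = 771**2 - 1*1243889 = 594441 - 1243889 = -649448)
(-59*(-5*21)*13 - 259294) + f = (-59*(-5*21)*13 - 259294) - 649448 = (-(-6195)*13 - 259294) - 649448 = (-59*(-1365) - 259294) - 649448 = (80535 - 259294) - 649448 = -178759 - 649448 = -828207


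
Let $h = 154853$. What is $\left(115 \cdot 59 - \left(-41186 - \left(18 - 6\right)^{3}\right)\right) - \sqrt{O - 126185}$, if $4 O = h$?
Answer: $49699 - \frac{i \sqrt{349887}}{2} \approx 49699.0 - 295.76 i$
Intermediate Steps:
$O = \frac{154853}{4}$ ($O = \frac{1}{4} \cdot 154853 = \frac{154853}{4} \approx 38713.0$)
$\left(115 \cdot 59 - \left(-41186 - \left(18 - 6\right)^{3}\right)\right) - \sqrt{O - 126185} = \left(115 \cdot 59 - \left(-41186 - \left(18 - 6\right)^{3}\right)\right) - \sqrt{\frac{154853}{4} - 126185} = \left(6785 - \left(-41186 - 12^{3}\right)\right) - \sqrt{- \frac{349887}{4}} = \left(6785 - \left(-41186 - 1728\right)\right) - \frac{i \sqrt{349887}}{2} = \left(6785 - -42914\right) - \frac{i \sqrt{349887}}{2} = \left(6785 + 42914\right) - \frac{i \sqrt{349887}}{2} = 49699 - \frac{i \sqrt{349887}}{2}$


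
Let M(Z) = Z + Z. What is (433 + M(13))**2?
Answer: 210681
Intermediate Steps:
M(Z) = 2*Z
(433 + M(13))**2 = (433 + 2*13)**2 = (433 + 26)**2 = 459**2 = 210681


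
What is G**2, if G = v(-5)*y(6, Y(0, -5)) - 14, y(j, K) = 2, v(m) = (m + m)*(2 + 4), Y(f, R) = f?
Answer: 17956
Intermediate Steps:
v(m) = 12*m (v(m) = (2*m)*6 = 12*m)
G = -134 (G = (12*(-5))*2 - 14 = -60*2 - 14 = -120 - 14 = -134)
G**2 = (-134)**2 = 17956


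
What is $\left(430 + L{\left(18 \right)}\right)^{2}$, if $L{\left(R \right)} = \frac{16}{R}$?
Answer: $\frac{15038884}{81} \approx 1.8567 \cdot 10^{5}$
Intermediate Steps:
$\left(430 + L{\left(18 \right)}\right)^{2} = \left(430 + \frac{16}{18}\right)^{2} = \left(430 + 16 \cdot \frac{1}{18}\right)^{2} = \left(430 + \frac{8}{9}\right)^{2} = \left(\frac{3878}{9}\right)^{2} = \frac{15038884}{81}$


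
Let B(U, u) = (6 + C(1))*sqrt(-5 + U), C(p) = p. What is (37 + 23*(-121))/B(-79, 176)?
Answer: 1373*I*sqrt(21)/147 ≈ 42.802*I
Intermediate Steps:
B(U, u) = 7*sqrt(-5 + U) (B(U, u) = (6 + 1)*sqrt(-5 + U) = 7*sqrt(-5 + U))
(37 + 23*(-121))/B(-79, 176) = (37 + 23*(-121))/((7*sqrt(-5 - 79))) = (37 - 2783)/((7*sqrt(-84))) = -2746*(-I*sqrt(21)/294) = -(-1373)*I*sqrt(21)/147 = 1373*I*sqrt(21)/147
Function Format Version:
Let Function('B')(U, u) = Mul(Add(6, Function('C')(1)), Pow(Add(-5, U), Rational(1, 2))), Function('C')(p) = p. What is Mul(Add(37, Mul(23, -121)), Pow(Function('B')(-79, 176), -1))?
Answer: Mul(Rational(1373, 147), I, Pow(21, Rational(1, 2))) ≈ Mul(42.802, I)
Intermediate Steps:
Function('B')(U, u) = Mul(7, Pow(Add(-5, U), Rational(1, 2))) (Function('B')(U, u) = Mul(Add(6, 1), Pow(Add(-5, U), Rational(1, 2))) = Mul(7, Pow(Add(-5, U), Rational(1, 2))))
Mul(Add(37, Mul(23, -121)), Pow(Function('B')(-79, 176), -1)) = Mul(Add(37, Mul(23, -121)), Pow(Mul(7, Pow(Add(-5, -79), Rational(1, 2))), -1)) = Mul(Add(37, -2783), Pow(Mul(7, Pow(-84, Rational(1, 2))), -1)) = Mul(-2746, Pow(Mul(7, Mul(2, I, Pow(21, Rational(1, 2)))), -1)) = Mul(-2746, Pow(Mul(14, I, Pow(21, Rational(1, 2))), -1)) = Mul(-2746, Mul(Rational(-1, 294), I, Pow(21, Rational(1, 2)))) = Mul(Rational(1373, 147), I, Pow(21, Rational(1, 2)))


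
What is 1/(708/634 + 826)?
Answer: 317/262196 ≈ 0.0012090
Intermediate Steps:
1/(708/634 + 826) = 1/(708*(1/634) + 826) = 1/(354/317 + 826) = 1/(262196/317) = 317/262196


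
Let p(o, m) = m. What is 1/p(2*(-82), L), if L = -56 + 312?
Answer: 1/256 ≈ 0.0039063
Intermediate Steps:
L = 256
1/p(2*(-82), L) = 1/256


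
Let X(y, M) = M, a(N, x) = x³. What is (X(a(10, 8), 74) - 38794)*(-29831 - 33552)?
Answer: 2454189760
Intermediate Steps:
(X(a(10, 8), 74) - 38794)*(-29831 - 33552) = (74 - 38794)*(-29831 - 33552) = -38720*(-63383) = 2454189760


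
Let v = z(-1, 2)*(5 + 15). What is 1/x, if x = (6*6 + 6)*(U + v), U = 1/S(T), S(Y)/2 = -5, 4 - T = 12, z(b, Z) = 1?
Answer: 5/4179 ≈ 0.0011965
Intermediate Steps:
T = -8 (T = 4 - 1*12 = 4 - 12 = -8)
S(Y) = -10 (S(Y) = 2*(-5) = -10)
v = 20 (v = 1*(5 + 15) = 1*20 = 20)
U = -⅒ (U = 1/(-10) = -⅒ ≈ -0.10000)
x = 4179/5 (x = (6*6 + 6)*(-⅒ + 20) = (36 + 6)*(199/10) = 42*(199/10) = 4179/5 ≈ 835.80)
1/x = 1/(4179/5) = 5/4179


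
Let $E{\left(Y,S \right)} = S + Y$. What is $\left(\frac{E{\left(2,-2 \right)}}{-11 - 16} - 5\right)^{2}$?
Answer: $25$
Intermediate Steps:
$\left(\frac{E{\left(2,-2 \right)}}{-11 - 16} - 5\right)^{2} = \left(\frac{-2 + 2}{-11 - 16} - 5\right)^{2} = \left(\frac{0}{-27} - 5\right)^{2} = \left(0 \left(- \frac{1}{27}\right) - 5\right)^{2} = \left(0 - 5\right)^{2} = \left(-5\right)^{2} = 25$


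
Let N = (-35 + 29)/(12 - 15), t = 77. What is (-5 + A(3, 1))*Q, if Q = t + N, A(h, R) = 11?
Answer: 474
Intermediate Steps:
N = 2 (N = -6/(-3) = -6*(-1/3) = 2)
Q = 79 (Q = 77 + 2 = 79)
(-5 + A(3, 1))*Q = (-5 + 11)*79 = 6*79 = 474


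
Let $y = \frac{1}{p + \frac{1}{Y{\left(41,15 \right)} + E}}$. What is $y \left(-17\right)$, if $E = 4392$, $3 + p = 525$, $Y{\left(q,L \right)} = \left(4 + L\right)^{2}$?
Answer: $- \frac{80801}{2481067} \approx -0.032567$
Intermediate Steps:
$p = 522$ ($p = -3 + 525 = 522$)
$y = \frac{4753}{2481067}$ ($y = \frac{1}{522 + \frac{1}{\left(4 + 15\right)^{2} + 4392}} = \frac{1}{522 + \frac{1}{19^{2} + 4392}} = \frac{1}{522 + \frac{1}{361 + 4392}} = \frac{1}{522 + \frac{1}{4753}} = \frac{1}{\frac{2481067}{4753}} = \frac{4753}{2481067} \approx 0.0019157$)
$y \left(-17\right) = \frac{4753}{2481067} \left(-17\right) = - \frac{80801}{2481067}$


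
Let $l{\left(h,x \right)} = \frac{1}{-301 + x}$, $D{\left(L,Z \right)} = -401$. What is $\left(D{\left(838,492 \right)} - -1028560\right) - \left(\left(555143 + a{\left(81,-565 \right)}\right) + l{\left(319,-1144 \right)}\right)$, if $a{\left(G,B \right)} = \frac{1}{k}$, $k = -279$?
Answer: $\frac{190698767204}{403155} \approx 4.7302 \cdot 10^{5}$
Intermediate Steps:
$a{\left(G,B \right)} = - \frac{1}{279}$ ($a{\left(G,B \right)} = \frac{1}{-279} = - \frac{1}{279}$)
$\left(D{\left(838,492 \right)} - -1028560\right) - \left(\left(555143 + a{\left(81,-565 \right)}\right) + l{\left(319,-1144 \right)}\right) = \left(-401 - -1028560\right) - \left(\left(555143 - \frac{1}{279}\right) + \frac{1}{-301 - 1144}\right) = \left(-401 + 1028560\right) - \left(\frac{154884896}{279} + \frac{1}{-1445}\right) = 1028159 - \left(\frac{154884896}{279} - \frac{1}{1445}\right) = 1028159 - \frac{223808674441}{403155} = \frac{190698767204}{403155}$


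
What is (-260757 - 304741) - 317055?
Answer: -882553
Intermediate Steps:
(-260757 - 304741) - 317055 = -565498 - 317055 = -882553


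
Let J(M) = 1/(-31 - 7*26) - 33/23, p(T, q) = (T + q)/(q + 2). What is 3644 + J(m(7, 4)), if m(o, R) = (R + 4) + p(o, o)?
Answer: 82773629/22724 ≈ 3642.6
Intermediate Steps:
p(T, q) = (T + q)/(2 + q)
m(o, R) = 4 + R + 2*o/(2 + o) (m(o, R) = (R + 4) + (o + o)/(2 + o) = (4 + R) + (2*o)/(2 + o) = (4 + R) + 2*o/(2 + o) = 4 + R + 2*o/(2 + o))
J(M) = -32627/22724 (J(M) = (1/26)/(-38) - 33*1/23 = -1/38*1/26 - 33/23 = -1/988 - 33/23 = -32627/22724)
3644 + J(m(7, 4)) = 3644 - 32627/22724 = 82773629/22724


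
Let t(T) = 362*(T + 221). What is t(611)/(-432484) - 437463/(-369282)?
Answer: 499832809/1023772798 ≈ 0.48823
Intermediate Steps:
t(T) = 80002 + 362*T (t(T) = 362*(221 + T) = 80002 + 362*T)
t(611)/(-432484) - 437463/(-369282) = (80002 + 362*611)/(-432484) - 437463/(-369282) = (80002 + 221182)*(-1/432484) - 437463*(-1/369282) = 301184*(-1/432484) + 145821/123094 = -5792/8317 + 145821/123094 = 499832809/1023772798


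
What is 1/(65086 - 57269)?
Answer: 1/7817 ≈ 0.00012793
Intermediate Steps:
1/(65086 - 57269) = 1/7817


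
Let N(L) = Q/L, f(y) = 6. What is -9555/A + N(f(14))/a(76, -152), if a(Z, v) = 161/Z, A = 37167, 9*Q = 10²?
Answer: 2556385/4142691 ≈ 0.61708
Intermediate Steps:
Q = 100/9 (Q = (⅑)*10² = (⅑)*100 = 100/9 ≈ 11.111)
N(L) = 100/(9*L)
-9555/A + N(f(14))/a(76, -152) = -9555/37167 + ((100/9)/6)/((161/76)) = -9555*1/37167 + ((100/9)*(⅙))/((161*(1/76))) = -245/953 + 50/(27*(161/76)) = -245/953 + (50/27)*(76/161) = -245/953 + 3800/4347 = 2556385/4142691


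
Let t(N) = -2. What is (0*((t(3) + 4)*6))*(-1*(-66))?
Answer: 0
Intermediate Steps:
(0*((t(3) + 4)*6))*(-1*(-66)) = (0*((-2 + 4)*6))*(-1*(-66)) = (0*(2*6))*66 = (0*12)*66 = 0*66 = 0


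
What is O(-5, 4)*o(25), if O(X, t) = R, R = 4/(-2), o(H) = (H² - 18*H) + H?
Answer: -400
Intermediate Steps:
o(H) = H² - 17*H
R = -2 (R = -½*4 = -2)
O(X, t) = -2
O(-5, 4)*o(25) = -50*(-17 + 25) = -50*8 = -2*200 = -400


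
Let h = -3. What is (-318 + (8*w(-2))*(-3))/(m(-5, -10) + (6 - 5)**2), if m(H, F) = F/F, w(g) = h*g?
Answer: -231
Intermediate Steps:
w(g) = -3*g
m(H, F) = 1
(-318 + (8*w(-2))*(-3))/(m(-5, -10) + (6 - 5)**2) = (-318 + (8*(-3*(-2)))*(-3))/(1 + (6 - 5)**2) = (-318 + (8*6)*(-3))/(1 + 1**2) = (-318 + 48*(-3))/(1 + 1) = (-318 - 144)/2 = -462*1/2 = -231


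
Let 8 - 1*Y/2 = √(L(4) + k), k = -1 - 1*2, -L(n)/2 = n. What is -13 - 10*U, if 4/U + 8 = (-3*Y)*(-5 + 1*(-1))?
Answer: -75983/5791 - 90*I*√11/5791 ≈ -13.121 - 0.051545*I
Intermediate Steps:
L(n) = -2*n
k = -3 (k = -1 - 2 = -3)
Y = 16 - 2*I*√11 (Y = 16 - 2*√(-2*4 - 3) = 16 - 2*√(-8 - 3) = 16 - 2*I*√11 ≈ 16.0 - 6.6332*I)
U = 4/(280 - 36*I*√11) (U = 4/(-8 + (-3*(16 - 2*I*√11))*(-5 + 1*(-1))) = 4/(-8 + (-48 + 6*I*√11)*(-5 - 1)) = 4/(-8 + (-48 + 6*I*√11)*(-6)) = 4/(-8 + (288 - 36*I*√11)) = 4/(280 - 36*I*√11) ≈ 0.012088 + 0.0051545*I)
-13 - 10*U = -13 - 10*(70/5791 + 9*I*√11/5791) = -13 + (-700/5791 - 90*I*√11/5791) = -75983/5791 - 90*I*√11/5791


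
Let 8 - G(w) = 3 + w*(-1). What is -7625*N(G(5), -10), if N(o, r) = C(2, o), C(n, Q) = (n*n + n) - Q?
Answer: 30500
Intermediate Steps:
G(w) = 5 + w (G(w) = 8 - (3 + w*(-1)) = 8 - (3 - w) = 8 + (-3 + w) = 5 + w)
C(n, Q) = n + n**2 - Q (C(n, Q) = (n**2 + n) - Q = (n + n**2) - Q = n + n**2 - Q)
N(o, r) = 6 - o (N(o, r) = 2 + 2**2 - o = 2 + 4 - o = 6 - o)
-7625*N(G(5), -10) = -7625*(6 - (5 + 5)) = -7625*(6 - 1*10) = -7625*(6 - 10) = -7625*(-4) = 30500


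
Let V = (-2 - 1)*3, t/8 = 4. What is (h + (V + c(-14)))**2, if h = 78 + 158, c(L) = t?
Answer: 67081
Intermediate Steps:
t = 32 (t = 8*4 = 32)
c(L) = 32
h = 236
V = -9 (V = -3*3 = -9)
(h + (V + c(-14)))**2 = (236 + (-9 + 32))**2 = (236 + 23)**2 = 259**2 = 67081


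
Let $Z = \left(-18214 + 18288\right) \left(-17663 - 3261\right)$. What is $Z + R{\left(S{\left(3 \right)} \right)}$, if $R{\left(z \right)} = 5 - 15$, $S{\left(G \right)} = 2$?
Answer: $-1548386$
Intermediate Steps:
$R{\left(z \right)} = -10$ ($R{\left(z \right)} = 5 - 15 = -10$)
$Z = -1548376$ ($Z = 74 \left(-20924\right) = -1548376$)
$Z + R{\left(S{\left(3 \right)} \right)} = -1548376 - 10 = -1548386$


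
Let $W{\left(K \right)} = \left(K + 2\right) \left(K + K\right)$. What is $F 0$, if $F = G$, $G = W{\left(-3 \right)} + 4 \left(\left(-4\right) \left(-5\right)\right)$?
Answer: $0$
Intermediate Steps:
$W{\left(K \right)} = 2 K \left(2 + K\right)$ ($W{\left(K \right)} = \left(2 + K\right) 2 K = 2 K \left(2 + K\right)$)
$G = 86$ ($G = 2 \left(-3\right) \left(2 - 3\right) + 4 \left(\left(-4\right) \left(-5\right)\right) = 2 \left(-3\right) \left(-1\right) + 4 \cdot 20 = 6 + 80 = 86$)
$F = 86$
$F 0 = 86 \cdot 0 = 0$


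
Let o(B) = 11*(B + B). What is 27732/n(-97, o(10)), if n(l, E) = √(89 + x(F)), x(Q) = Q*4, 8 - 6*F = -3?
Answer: 27732*√3/17 ≈ 2825.5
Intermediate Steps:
F = 11/6 (F = 4/3 - ⅙*(-3) = 4/3 + ½ = 11/6 ≈ 1.8333)
o(B) = 22*B (o(B) = 11*(2*B) = 22*B)
x(Q) = 4*Q
n(l, E) = 17*√3/3 (n(l, E) = √(89 + 4*(11/6)) = √(89 + 22/3) = √(289/3) = 17*√3/3)
27732/n(-97, o(10)) = 27732/((17*√3/3)) = 27732*(√3/17) = 27732*√3/17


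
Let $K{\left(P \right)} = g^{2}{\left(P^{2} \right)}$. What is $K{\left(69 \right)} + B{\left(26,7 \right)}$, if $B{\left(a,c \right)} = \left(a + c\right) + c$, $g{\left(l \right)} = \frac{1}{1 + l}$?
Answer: $\frac{907065761}{22676644} \approx 40.0$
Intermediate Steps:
$B{\left(a,c \right)} = a + 2 c$
$K{\left(P \right)} = \frac{1}{\left(1 + P^{2}\right)^{2}}$ ($K{\left(P \right)} = \left(\frac{1}{1 + P^{2}}\right)^{2} = \frac{1}{\left(1 + P^{2}\right)^{2}}$)
$K{\left(69 \right)} + B{\left(26,7 \right)} = \frac{1}{\left(1 + 69^{2}\right)^{2}} + \left(26 + 2 \cdot 7\right) = \frac{1}{\left(1 + 4761\right)^{2}} + \left(26 + 14\right) = \frac{1}{22676644} + 40 = \frac{907065761}{22676644}$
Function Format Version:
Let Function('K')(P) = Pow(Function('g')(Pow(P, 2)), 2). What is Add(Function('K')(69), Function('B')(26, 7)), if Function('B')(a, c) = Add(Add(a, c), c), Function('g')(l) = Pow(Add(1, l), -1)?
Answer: Rational(907065761, 22676644) ≈ 40.000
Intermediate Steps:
Function('B')(a, c) = Add(a, Mul(2, c))
Function('K')(P) = Pow(Add(1, Pow(P, 2)), -2) (Function('K')(P) = Pow(Pow(Add(1, Pow(P, 2)), -1), 2) = Pow(Add(1, Pow(P, 2)), -2))
Add(Function('K')(69), Function('B')(26, 7)) = Add(Pow(Add(1, Pow(69, 2)), -2), Add(26, Mul(2, 7))) = Add(Pow(Add(1, 4761), -2), Add(26, 14)) = Add(Pow(4762, -2), 40) = Add(Rational(1, 22676644), 40) = Rational(907065761, 22676644)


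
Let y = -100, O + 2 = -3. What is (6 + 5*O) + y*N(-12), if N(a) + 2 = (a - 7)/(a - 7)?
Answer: 81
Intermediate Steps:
O = -5 (O = -2 - 3 = -5)
N(a) = -1 (N(a) = -2 + (a - 7)/(a - 7) = -2 + (-7 + a)/(-7 + a) = -2 + 1 = -1)
(6 + 5*O) + y*N(-12) = (6 + 5*(-5)) - 100*(-1) = (6 - 25) + 100 = -19 + 100 = 81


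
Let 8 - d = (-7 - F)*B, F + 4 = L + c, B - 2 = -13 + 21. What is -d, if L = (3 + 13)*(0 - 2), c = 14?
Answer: 142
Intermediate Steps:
B = 10 (B = 2 + (-13 + 21) = 2 + 8 = 10)
L = -32 (L = 16*(-2) = -32)
F = -22 (F = -4 + (-32 + 14) = -4 - 18 = -22)
d = -142 (d = 8 - (-7 - 1*(-22))*10 = 8 - (-7 + 22)*10 = 8 - 15*10 = 8 - 1*150 = 8 - 150 = -142)
-d = -1*(-142) = 142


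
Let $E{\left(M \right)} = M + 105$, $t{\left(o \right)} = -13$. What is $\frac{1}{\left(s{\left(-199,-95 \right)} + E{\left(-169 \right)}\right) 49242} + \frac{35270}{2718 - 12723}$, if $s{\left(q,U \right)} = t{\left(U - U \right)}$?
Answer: $- \frac{102475817}{29069194} \approx -3.5252$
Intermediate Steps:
$s{\left(q,U \right)} = -13$
$E{\left(M \right)} = 105 + M$
$\frac{1}{\left(s{\left(-199,-95 \right)} + E{\left(-169 \right)}\right) 49242} + \frac{35270}{2718 - 12723} = \frac{1}{\left(-13 + \left(105 - 169\right)\right) 49242} + \frac{35270}{2718 - 12723} = \frac{1}{-13 - 64} \cdot \frac{1}{49242} + \frac{35270}{2718 - 12723} = \frac{1}{-77} \cdot \frac{1}{49242} + \frac{35270}{-10005} = \left(- \frac{1}{77}\right) \frac{1}{49242} + 35270 \left(- \frac{1}{10005}\right) = - \frac{1}{3791634} - \frac{7054}{2001} = - \frac{102475817}{29069194}$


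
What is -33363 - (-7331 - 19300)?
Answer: -6732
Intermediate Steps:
-33363 - (-7331 - 19300) = -33363 - 1*(-26631) = -33363 + 26631 = -6732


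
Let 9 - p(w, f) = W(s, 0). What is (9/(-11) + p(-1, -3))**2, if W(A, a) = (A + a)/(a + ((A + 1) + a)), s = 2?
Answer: 61504/1089 ≈ 56.477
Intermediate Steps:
W(A, a) = (A + a)/(1 + A + 2*a) (W(A, a) = (A + a)/(a + ((1 + A) + a)) = (A + a)/(a + (1 + A + a)) = (A + a)/(1 + A + 2*a))
p(w, f) = 25/3 (p(w, f) = 9 - (2 + 0)/(1 + 2 + 2*0) = 9 - 2/(1 + 2 + 0) = 9 - 2/3 = 25/3)
(9/(-11) + p(-1, -3))**2 = (9/(-11) + 25/3)**2 = (9*(-1/11) + 25/3)**2 = (-9/11 + 25/3)**2 = (248/33)**2 = 61504/1089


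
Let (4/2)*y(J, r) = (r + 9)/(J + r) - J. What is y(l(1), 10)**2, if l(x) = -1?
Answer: 196/81 ≈ 2.4198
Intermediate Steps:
y(J, r) = -J/2 + (9 + r)/(2*(J + r)) (y(J, r) = ((r + 9)/(J + r) - J)/2 = ((9 + r)/(J + r) - J)/2 = (-J + (9 + r)/(J + r))/2 = -J/2 + (9 + r)/(2*(J + r)))
y(l(1), 10)**2 = ((9 + 10 - 1*(-1)**2 - 1*(-1)*10)/(2*(-1 + 10)))**2 = ((1/2)*(9 + 10 - 1*1 + 10)/9)**2 = ((1/2)*(1/9)*(9 + 10 - 1 + 10))**2 = ((1/2)*(1/9)*28)**2 = (14/9)**2 = 196/81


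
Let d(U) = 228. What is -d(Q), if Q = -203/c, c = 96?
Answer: -228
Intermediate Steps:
Q = -203/96 ≈ -2.1146
-d(Q) = -1*228 = -228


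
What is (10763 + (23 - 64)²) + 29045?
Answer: 41489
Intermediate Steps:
(10763 + (23 - 64)²) + 29045 = (10763 + (-41)²) + 29045 = (10763 + 1681) + 29045 = 12444 + 29045 = 41489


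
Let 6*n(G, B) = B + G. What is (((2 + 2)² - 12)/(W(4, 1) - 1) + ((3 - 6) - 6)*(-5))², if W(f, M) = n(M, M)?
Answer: 1521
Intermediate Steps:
n(G, B) = B/6 + G/6 (n(G, B) = (B + G)/6 = B/6 + G/6)
W(f, M) = M/3 (W(f, M) = M/6 + M/6 = M/3)
(((2 + 2)² - 12)/(W(4, 1) - 1) + ((3 - 6) - 6)*(-5))² = (((2 + 2)² - 12)/((⅓)*1 - 1) + ((3 - 6) - 6)*(-5))² = ((4² - 12)/(⅓ - 1) + (-3 - 6)*(-5))² = ((16 - 12)/(-⅔) - 9*(-5))² = (4*(-3/2) + 45)² = (-6 + 45)² = 39² = 1521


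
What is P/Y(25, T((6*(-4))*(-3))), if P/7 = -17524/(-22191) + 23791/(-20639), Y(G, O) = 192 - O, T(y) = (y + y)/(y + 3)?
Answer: -203475125/15219693936 ≈ -0.013369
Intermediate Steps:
T(y) = 2*y/(3 + y) (T(y) = (2*y)/(3 + y) = 2*y/(3 + y))
P = -89529055/35230773 (P = 7*(-17524/(-22191) + 23791/(-20639)) = 7*(-17524*(-1/22191) + 23791*(-1/20639)) = 7*(1348/1707 - 23791/20639) = 7*(-12789865/35230773) = -89529055/35230773 ≈ -2.5412)
P/Y(25, T((6*(-4))*(-3))) = -89529055/(35230773*(192 - 2*(6*(-4))*(-3)/(3 + (6*(-4))*(-3)))) = -89529055/(35230773*(192 - 2*(-24*(-3))/(3 - 24*(-3)))) = -89529055/(35230773*(192 - 2*72/(3 + 72))) = -89529055/(35230773*(192 - 2*72/75)) = -89529055/(35230773*(192 - 1*48/25)) = -89529055/(35230773*(192 - 48/25)) = -89529055/(35230773*4752/25) = -89529055/35230773*25/4752 = -203475125/15219693936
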